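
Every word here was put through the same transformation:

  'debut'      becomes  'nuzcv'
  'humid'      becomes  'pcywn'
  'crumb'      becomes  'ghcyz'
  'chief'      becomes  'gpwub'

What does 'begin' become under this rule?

d(3)→n(13) and e(4)→u(20) fit y≡7x+18 (mod 26); the inverse of 7 mod 26 is 15. Treating letters as 0–25, the rule is x ↦ 7x + 18 (mod 26).
On begin: b(1)→7·1+18≡25=z; e(4)→7·4+18≡20=u; g(6)→7·6+18≡8=i; i(8)→7·8+18≡22=w; n(13)→7·13+18≡5=f (all mod 26).

zuiwf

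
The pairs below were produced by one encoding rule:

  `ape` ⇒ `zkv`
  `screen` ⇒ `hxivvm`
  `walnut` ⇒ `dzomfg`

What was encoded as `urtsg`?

fight

This is the alphabet-reversal cipher (Atbash): a becomes z, b becomes y, etc.
Reversing it on urtsg: u↔f, r↔i, t↔g, s↔h, g↔t.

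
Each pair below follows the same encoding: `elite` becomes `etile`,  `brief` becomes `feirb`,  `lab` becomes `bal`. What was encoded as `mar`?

ram

It's just the letters in reverse order.
Decoding mar: then reverse → ram.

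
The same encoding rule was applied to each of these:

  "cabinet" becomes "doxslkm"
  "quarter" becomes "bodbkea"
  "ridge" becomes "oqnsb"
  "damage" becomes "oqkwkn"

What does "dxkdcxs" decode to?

The output letters match the input read backwards, each shifted +10: cabinet reversed is tenibac. Read the word backwards and shift each letter +10.
Reversing it on dxkdcxs: shift back: d−10=t, x−10=n, k−10=a, d−10=t, c−10=s, x−10=n, s−10=i → tnatsni; then reverse → instant.

instant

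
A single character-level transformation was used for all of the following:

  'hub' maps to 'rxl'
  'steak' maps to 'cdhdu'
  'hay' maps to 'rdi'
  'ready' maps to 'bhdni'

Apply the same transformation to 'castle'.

mdcdvh

The shift depends on letter class: consonant h→r is +10, but vowel u→x is +3. Vowels shift forward by 3 and consonants shift forward by 10.
Applying it to castle: c(cons)+10=m, a(vowel)+3=d, s(cons)+10=c, t(cons)+10=d, l(cons)+10=v, e(vowel)+3=h.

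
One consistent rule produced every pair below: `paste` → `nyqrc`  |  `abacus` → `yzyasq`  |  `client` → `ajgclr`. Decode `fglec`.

Compare letters: p→n is +24, a→y is +24, s→q is +24 — a constant shift. Every letter moves 24 places later in the alphabet, wrapping around z→a.
Decoding fglec: f−24=h, g−24=i, l−24=n, e−24=g, c−24=e.

hinge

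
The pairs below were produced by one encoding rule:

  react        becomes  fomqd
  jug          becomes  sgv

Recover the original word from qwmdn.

brake

The output letters match the input read backwards, each shifted +12: react reversed is tcaer. Two steps: reverse the string, then apply a Caesar shift of +12.
Undoing it on qwmdn: shift back: q−12=e, w−12=k, m−12=a, d−12=r, n−12=b → ekarb; then reverse → brake.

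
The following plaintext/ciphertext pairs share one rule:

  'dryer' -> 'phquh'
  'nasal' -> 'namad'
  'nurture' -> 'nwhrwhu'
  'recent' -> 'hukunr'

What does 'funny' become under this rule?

d(3)→p(15) and r(17)→h(7) fit y≡5x+0 (mod 26); the inverse of 5 mod 26 is 21. Treating letters as 0–25, the rule is x ↦ 5x + 0 (mod 26).
For funny: f(5)→5·5+0≡25=z; u(20)→5·20+0≡22=w; n(13)→5·13+0≡13=n; n(13)→5·13+0≡13=n; y(24)→5·24+0≡16=q (all mod 26).

zwnnq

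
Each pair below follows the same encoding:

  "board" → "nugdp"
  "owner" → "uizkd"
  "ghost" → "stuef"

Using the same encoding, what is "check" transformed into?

The shift depends on letter class: consonant b→n is +12, but vowel o→u is +6. The rule splits by letter class: vowels +6, consonants +12.
Applying it to check: c(cons)+12=o, h(cons)+12=t, e(vowel)+6=k, c(cons)+12=o, k(cons)+12=w.

otkow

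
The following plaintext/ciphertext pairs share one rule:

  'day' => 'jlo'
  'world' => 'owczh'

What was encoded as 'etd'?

sit

The output letters match the input read backwards, each shifted +11: day reversed is yad. Two steps: reverse the string, then apply a Caesar shift of +11.
Undoing it on etd: shift back: e−11=t, t−11=i, d−11=s → tis; then reverse → sit.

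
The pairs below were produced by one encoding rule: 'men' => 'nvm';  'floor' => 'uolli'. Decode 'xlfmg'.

Each pair mirrors across the alphabet (m↔n, e↔v, n↔m): positions sum to 25. Each letter is replaced by its mirror in the alphabet: a↔z, b↔y, c↔x, and so on (the Atbash cipher).
Undoing it on xlfmg: x↔c, l↔o, f↔u, m↔n, g↔t.

count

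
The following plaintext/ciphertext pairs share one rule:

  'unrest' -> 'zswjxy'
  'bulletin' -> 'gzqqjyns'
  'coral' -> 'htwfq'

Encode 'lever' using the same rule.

qjajw

It's a constant shift of +5 (ROT5).
On lever: l+5=q, e+5=j, v+5=a, e+5=j, r+5=w.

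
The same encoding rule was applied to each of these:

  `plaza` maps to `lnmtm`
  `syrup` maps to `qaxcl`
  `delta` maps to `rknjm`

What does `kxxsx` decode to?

error

p(15)→l(11) and l(11)→n(13) fit y≡19x+12 (mod 26); the inverse of 19 mod 26 is 11. Each letter's alphabet position (a=0..z=25) is mapped through 19·x+12 mod 26 — an affine cipher.
Decoding kxxsx: k(10)→11·(10−12)≡4=e; x(23)→11·(23−12)≡17=r; x(23)→11·(23−12)≡17=r; s(18)→11·(18−12)≡14=o; x(23)→11·(23−12)≡17=r (all mod 26).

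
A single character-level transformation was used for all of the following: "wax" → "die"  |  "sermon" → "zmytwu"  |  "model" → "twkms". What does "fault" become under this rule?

The shift depends on letter class: consonant w→d is +7, but vowel a→i is +8. The rule splits by letter class: vowels +8, consonants +7.
For fault: f(cons)+7=m, a(vowel)+8=i, u(vowel)+8=c, l(cons)+7=s, t(cons)+7=a.

micsa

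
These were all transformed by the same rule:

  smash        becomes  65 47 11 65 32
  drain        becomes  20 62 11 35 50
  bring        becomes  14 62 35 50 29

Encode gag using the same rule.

s(#19)→65 and m(#13)→47: differences scale by 3, so n = 3·pos + 8. Each letter becomes 3×(its alphabet position, a=1..z=26) + 8.
For gag: g=7→29, a=1→11, g=7→29.

29 11 29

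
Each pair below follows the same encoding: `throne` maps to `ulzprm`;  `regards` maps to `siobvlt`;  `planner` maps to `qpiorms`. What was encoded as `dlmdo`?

The shifts repeat in a cycle of length 3: positions 0,1,… shift by +1, +4, +8, then the pattern repeats.
Decoding dlmdo: d−1=c, l−4=h, m−8=e, d−1=c, o−4=k.

check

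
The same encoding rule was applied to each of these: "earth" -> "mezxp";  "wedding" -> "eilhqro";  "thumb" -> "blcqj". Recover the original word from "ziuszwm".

remorse

Shifts by position in earth: pos 0: e→m (+8), pos 1: a→e (+4), pos 2: r→z (+8), pos 3: t→x (+4) — repeating every 2. A repeating key of period 2 is used — shifts +8, +4 over and over.
Undoing it on ziuszwm: z−8=r, i−4=e, u−8=m, s−4=o, z−8=r, w−4=s, m−8=e.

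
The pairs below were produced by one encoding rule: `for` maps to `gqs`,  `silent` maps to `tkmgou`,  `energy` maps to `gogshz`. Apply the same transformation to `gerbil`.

Two shifts are in play — +2 for a/e/i/o/u, +1 for every other letter.
For gerbil: g(cons)+1=h, e(vowel)+2=g, r(cons)+1=s, b(cons)+1=c, i(vowel)+2=k, l(cons)+1=m.

hgsckm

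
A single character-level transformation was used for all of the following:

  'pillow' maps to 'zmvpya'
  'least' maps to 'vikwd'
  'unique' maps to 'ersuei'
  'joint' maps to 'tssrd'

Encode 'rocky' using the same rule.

It's a Vigenère-style cipher with numeric key [10,4]: position i shifts by key[i mod 2].
On rocky: r+10=b, o+4=s, c+10=m, k+4=o, y+10=i.

bsmoi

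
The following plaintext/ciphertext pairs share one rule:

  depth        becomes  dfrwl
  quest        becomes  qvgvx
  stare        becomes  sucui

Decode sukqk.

sting

The shift increases by 1 at each position, starting from +0: 0, 1, 2, ….
Decoding sukqk: s−0=s, u−1=t, k−2=i, q−3=n, k−4=g.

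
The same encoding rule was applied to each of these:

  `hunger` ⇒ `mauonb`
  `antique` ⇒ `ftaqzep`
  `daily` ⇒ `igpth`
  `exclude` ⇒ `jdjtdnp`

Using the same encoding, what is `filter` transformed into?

kosbnb

Letter i (0-indexed) is shifted by i+5, so successive shifts are 5, 6, 7, ….
For filter: f+5=k, i+6=o, l+7=s, t+8=b, e+9=n, r+10=b.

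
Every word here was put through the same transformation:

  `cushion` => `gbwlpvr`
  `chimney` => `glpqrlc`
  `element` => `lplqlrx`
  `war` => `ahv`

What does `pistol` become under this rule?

The shift depends on letter class: consonant c→g is +4, but vowel u→b is +7. Vowels shift forward by 7 and consonants shift forward by 4.
Applying it to pistol: p(cons)+4=t, i(vowel)+7=p, s(cons)+4=w, t(cons)+4=x, o(vowel)+7=v, l(cons)+4=p.

tpwxvp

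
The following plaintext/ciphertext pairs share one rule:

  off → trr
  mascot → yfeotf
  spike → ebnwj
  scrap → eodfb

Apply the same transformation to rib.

dnn

The shift depends on letter class: consonant f→r is +12, but vowel o→t is +5. The rule splits by letter class: vowels +5, consonants +12.
Applying it to rib: r(cons)+12=d, i(vowel)+5=n, b(cons)+12=n.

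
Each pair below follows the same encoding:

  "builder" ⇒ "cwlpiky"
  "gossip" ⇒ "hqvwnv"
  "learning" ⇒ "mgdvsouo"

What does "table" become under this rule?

In builder: b→c is +1, u→w is +2, i→l is +3, l→p is +4 — the shift increases by 1 each position. The shift increases by 1 at each position, starting from +1: 1, 2, 3, ….
Applying it to table: t+1=u, a+2=c, b+3=e, l+4=p, e+5=j.

ucepj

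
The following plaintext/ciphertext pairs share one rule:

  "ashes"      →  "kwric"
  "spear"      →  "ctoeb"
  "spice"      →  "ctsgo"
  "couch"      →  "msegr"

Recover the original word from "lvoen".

Shifts by position in ashes: pos 0: a→k (+10), pos 1: s→w (+4), pos 2: h→r (+10), pos 3: e→i (+4) — repeating every 2. It's a Vigenère-style cipher with numeric key [10,4]: position i shifts by key[i mod 2].
Decoding lvoen: l−10=b, v−4=r, o−10=e, e−4=a, n−10=d.

bread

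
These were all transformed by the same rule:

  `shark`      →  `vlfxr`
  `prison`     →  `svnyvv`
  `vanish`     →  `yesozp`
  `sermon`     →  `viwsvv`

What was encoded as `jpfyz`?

In shark: s→v is +3, h→l is +4, a→f is +5, r→x is +6 — the shift increases by 1 each position. Letter i (0-indexed) is shifted by i+3, so successive shifts are 3, 4, 5, ….
Undoing it on jpfyz: j−3=g, p−4=l, f−5=a, y−6=s, z−7=s.

glass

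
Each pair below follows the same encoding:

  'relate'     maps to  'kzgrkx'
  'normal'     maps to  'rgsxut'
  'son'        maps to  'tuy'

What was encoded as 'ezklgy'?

safety

The output letters match the input read backwards, each shifted +6: relate reversed is etaler. Two steps: reverse the string, then apply a Caesar shift of +6.
Reversing it on ezklgy: shift back: e−6=y, z−6=t, k−6=e, l−6=f, g−6=a, y−6=s → ytefas; then reverse → safety.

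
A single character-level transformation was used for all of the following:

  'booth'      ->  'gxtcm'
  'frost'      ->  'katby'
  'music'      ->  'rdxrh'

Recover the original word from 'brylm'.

witch

Shifts by position in booth: pos 0: b→g (+5), pos 1: o→x (+9), pos 2: o→t (+5), pos 3: t→c (+9) — repeating every 2. The shifts repeat in a cycle of length 2: positions 0,1,… shift by +5, +9, then the pattern repeats.
Decoding brylm: b−5=w, r−9=i, y−5=t, l−9=c, m−5=h.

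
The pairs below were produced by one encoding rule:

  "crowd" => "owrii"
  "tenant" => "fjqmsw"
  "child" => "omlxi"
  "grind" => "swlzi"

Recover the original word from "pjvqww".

Shifts by position in crowd: pos 0: c→o (+12), pos 1: r→w (+5), pos 2: o→r (+3), pos 3: w→i (+12), pos 4: d→i (+5) — repeating every 3. A repeating key of period 3 is used — shifts +12, +5, +3 over and over.
Decoding pjvqww: p−12=d, j−5=e, v−3=s, q−12=e, w−5=r, w−3=t.

desert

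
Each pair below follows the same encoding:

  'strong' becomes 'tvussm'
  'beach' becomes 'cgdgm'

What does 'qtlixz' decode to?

priest

In strong: s→t is +1, t→v is +2, r→u is +3, o→s is +4 — the shift increases by 1 each position. Each letter shifts forward by (position + 1), i.e. 1, 2, 3, … — the shift grows by one for each successive letter.
Undoing it on qtlixz: q−1=p, t−2=r, l−3=i, i−4=e, x−5=s, z−6=t.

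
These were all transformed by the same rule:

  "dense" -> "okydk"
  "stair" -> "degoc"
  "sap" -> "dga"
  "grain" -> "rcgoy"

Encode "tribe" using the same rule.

The shift depends on letter class: consonant d→o is +11, but vowel e→k is +6. Vowels shift forward by 6 and consonants shift forward by 11.
Applying it to tribe: t(cons)+11=e, r(cons)+11=c, i(vowel)+6=o, b(cons)+11=m, e(vowel)+6=k.

ecomk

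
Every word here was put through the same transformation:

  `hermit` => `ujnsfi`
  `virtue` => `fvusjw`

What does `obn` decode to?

man

The output letters match the input read backwards, each shifted +1: hermit reversed is timreh. Read the word backwards and shift each letter +1.
Decoding obn: shift back: o−1=n, b−1=a, n−1=m → nam; then reverse → man.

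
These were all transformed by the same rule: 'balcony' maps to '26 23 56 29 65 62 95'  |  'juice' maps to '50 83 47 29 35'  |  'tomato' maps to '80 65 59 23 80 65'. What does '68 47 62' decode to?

pin

b(#2)→26 and a(#1)→23: differences scale by 3, so n = 3·pos + 20. The formula is n = 3×(alphabet index, a=1) + 20.
Decoding 68 47 62: 68→(68−20)÷3=16=p, 47→(47−20)÷3=9=i, 62→(62−20)÷3=14=n.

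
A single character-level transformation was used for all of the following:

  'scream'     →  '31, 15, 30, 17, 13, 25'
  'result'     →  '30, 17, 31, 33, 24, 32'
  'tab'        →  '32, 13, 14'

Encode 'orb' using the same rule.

s is letter #19 and maps to 31: an offset of 12. Letters become their 1-based position plus 12 (so a→13, b→14, …).
Applying it to orb: o=15→27, r=18→30, b=2→14.

27, 30, 14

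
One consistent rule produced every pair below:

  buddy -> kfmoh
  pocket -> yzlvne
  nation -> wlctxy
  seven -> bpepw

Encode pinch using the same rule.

A repeating key of period 2 is used — shifts +9, +11 over and over.
On pinch: p+9=y, i+11=t, n+9=w, c+11=n, h+9=q.

ytwnq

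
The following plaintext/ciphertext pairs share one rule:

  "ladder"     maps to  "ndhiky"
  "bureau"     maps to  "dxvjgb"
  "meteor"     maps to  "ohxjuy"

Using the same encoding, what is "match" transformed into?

In ladder: l→n is +2, a→d is +3, d→h is +4, d→i is +5 — the shift increases by 1 each position. The shift increases by 1 at each position, starting from +2: 2, 3, 4, ….
For match: m+2=o, a+3=d, t+4=x, c+5=h, h+6=n.

odxhn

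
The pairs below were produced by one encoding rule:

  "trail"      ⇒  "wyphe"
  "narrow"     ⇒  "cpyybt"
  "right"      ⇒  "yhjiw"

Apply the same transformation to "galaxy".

t(19)→w(22) and r(17)→y(24) fit y≡25x+15 (mod 26); the inverse of 25 mod 26 is 25. This is an affine cipher: with a=0,…,z=25, each position x becomes (25x+15) mod 26.
For galaxy: g(6)→25·6+15≡9=j; a(0)→25·0+15≡15=p; l(11)→25·11+15≡4=e; a(0)→25·0+15≡15=p; x(23)→25·23+15≡18=s; y(24)→25·24+15≡17=r (all mod 26).

jpepsr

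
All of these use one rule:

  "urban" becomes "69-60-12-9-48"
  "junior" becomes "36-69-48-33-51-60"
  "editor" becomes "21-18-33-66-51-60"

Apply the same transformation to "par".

54-9-60

u(#21)→69 and r(#18)→60: differences scale by 3, so n = 3·pos + 6. With a=1..z=26, the number is 3·pos + 6.
For par: p=16→54, a=1→9, r=18→60.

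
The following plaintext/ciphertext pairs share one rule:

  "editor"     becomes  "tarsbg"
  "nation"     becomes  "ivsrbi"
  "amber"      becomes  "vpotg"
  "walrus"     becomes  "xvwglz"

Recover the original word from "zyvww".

shall

e(4)→t(19) and d(3)→a(0) fit y≡19x+21 (mod 26); the inverse of 19 mod 26 is 11. Treating letters as 0–25, the rule is x ↦ 19x + 21 (mod 26).
Undoing it on zyvww: z(25)→11·(25−21)≡18=s; y(24)→11·(24−21)≡7=h; v(21)→11·(21−21)≡0=a; w(22)→11·(22−21)≡11=l; w(22)→11·(22−21)≡11=l (all mod 26).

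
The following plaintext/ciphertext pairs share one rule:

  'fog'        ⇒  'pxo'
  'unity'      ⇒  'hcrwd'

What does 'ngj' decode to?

axe

The output letters match the input read backwards, each shifted +9: fog reversed is gof. The word is reversed, then every letter is shifted forward by 9.
Decoding ngj: shift back: n−9=e, g−9=x, j−9=a → exa; then reverse → axe.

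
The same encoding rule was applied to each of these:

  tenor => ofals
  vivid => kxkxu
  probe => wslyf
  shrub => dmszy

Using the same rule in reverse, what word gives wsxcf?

prize

t(19)→o(14) and e(4)→f(5) fit y≡11x+13 (mod 26); the inverse of 11 mod 26 is 19. This is an affine cipher: with a=0,…,z=25, each position x becomes (11x+13) mod 26.
Reversing it on wsxcf: w(22)→19·(22−13)≡15=p; s(18)→19·(18−13)≡17=r; x(23)→19·(23−13)≡8=i; c(2)→19·(2−13)≡25=z; f(5)→19·(5−13)≡4=e (all mod 26).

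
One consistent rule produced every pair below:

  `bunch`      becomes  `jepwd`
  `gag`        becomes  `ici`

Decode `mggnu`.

Two steps: reverse the string, then apply a Caesar shift of +2.
Decoding mggnu: shift back: m−2=k, g−2=e, g−2=e, n−2=l, u−2=s → keels; then reverse → sleek.

sleek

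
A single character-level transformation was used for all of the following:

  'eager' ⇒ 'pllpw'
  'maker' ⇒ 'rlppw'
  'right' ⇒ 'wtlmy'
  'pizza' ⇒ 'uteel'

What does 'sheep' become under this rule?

Two shifts are in play — +11 for a/e/i/o/u, +5 for every other letter.
Applying it to sheep: s(cons)+5=x, h(cons)+5=m, e(vowel)+11=p, e(vowel)+11=p, p(cons)+5=u.

xmppu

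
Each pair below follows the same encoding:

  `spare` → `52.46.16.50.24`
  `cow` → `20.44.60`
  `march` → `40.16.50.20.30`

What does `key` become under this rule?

36.24.64

Each letter becomes 2×(its alphabet position, a=1..z=26) + 14.
On key: k=11→36, e=5→24, y=25→64.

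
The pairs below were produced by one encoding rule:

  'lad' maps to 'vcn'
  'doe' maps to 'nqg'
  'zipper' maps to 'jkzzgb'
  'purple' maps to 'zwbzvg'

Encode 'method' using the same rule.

wgdrqn

The shift depends on letter class: consonant l→v is +10, but vowel a→c is +2. Two shifts are in play — +2 for a/e/i/o/u, +10 for every other letter.
Applying it to method: m(cons)+10=w, e(vowel)+2=g, t(cons)+10=d, h(cons)+10=r, o(vowel)+2=q, d(cons)+10=n.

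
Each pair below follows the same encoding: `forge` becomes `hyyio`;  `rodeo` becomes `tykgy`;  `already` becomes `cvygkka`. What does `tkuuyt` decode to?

ransom

Shifts by position in forge: pos 0: f→h (+2), pos 1: o→y (+10), pos 2: r→y (+7), pos 3: g→i (+2), pos 4: e→o (+10) — repeating every 3. It's a Vigenère-style cipher with numeric key [2,10,7]: position i shifts by key[i mod 3].
Decoding tkuuyt: t−2=r, k−10=a, u−7=n, u−2=s, y−10=o, t−7=m.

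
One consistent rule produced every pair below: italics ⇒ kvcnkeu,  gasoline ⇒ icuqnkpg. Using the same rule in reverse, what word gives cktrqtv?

Compare letters: i→k is +2, t→v is +2, a→c is +2 — a constant shift. It's a constant shift of +2 (ROT2).
Undoing it on cktrqtv: c−2=a, k−2=i, t−2=r, r−2=p, q−2=o, t−2=r, v−2=t.

airport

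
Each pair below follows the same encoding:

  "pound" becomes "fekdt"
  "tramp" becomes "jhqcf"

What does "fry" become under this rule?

vho

Compare letters: p→f is +16, o→e is +16, u→k is +16 — a constant shift. Every letter moves 16 places later in the alphabet, wrapping around z→a.
On fry: f+16=v, r+16=h, y+16=o.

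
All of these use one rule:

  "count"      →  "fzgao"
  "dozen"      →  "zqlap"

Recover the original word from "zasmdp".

The output letters match the input read backwards, each shifted +12: count reversed is tnuoc. Read the word backwards and shift each letter +12.
Undoing it on zasmdp: shift back: z−12=n, a−12=o, s−12=g, m−12=a, d−12=r, p−12=d → nogard; then reverse → dragon.

dragon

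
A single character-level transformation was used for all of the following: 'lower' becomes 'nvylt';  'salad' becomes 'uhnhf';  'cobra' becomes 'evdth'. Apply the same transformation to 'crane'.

The rule splits by letter class: vowels +7, consonants +2.
Applying it to crane: c(cons)+2=e, r(cons)+2=t, a(vowel)+7=h, n(cons)+2=p, e(vowel)+7=l.

ethpl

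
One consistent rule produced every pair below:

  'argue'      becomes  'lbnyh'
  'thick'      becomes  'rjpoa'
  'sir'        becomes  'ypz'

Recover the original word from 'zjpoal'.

ethics

The output letters match the input read backwards, each shifted +7: argue reversed is eugra. The word is reversed, then every letter is shifted forward by 7.
Reversing it on zjpoal: shift back: z−7=s, j−7=c, p−7=i, o−7=h, a−7=t, l−7=e → scihte; then reverse → ethics.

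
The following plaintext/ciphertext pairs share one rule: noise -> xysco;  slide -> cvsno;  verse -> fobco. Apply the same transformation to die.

Compare letters: n→x is +10, o→y is +10, i→s is +10 — a constant shift. Each letter is shifted forward by 10 in the alphabet (a Caesar shift of +10).
Applying it to die: d+10=n, i+10=s, e+10=o.

nso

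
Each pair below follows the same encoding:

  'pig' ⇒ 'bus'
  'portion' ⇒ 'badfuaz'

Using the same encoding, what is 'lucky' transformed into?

xgowk

Every letter moves 12 places later in the alphabet, wrapping around z→a.
On lucky: l+12=x, u+12=g, c+12=o, k+12=w, y+12=k.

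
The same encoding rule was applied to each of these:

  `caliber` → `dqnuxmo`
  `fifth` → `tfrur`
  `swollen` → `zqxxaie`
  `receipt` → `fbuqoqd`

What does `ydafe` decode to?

storm

The output letters match the input read backwards, each shifted +12: caliber reversed is rebilac. Read the word backwards and shift each letter +12.
Decoding ydafe: shift back: y−12=m, d−12=r, a−12=o, f−12=t, e−12=s → mrots; then reverse → storm.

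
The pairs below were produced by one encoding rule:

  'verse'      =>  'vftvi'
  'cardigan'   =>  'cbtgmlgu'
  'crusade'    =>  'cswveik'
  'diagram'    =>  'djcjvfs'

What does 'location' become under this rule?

lpedxnuu

In verse: v→v is +0, e→f is +1, r→t is +2, s→v is +3 — the shift increases by 1 each position. Each letter shifts forward by its position index (0, 1, 2, …) — the shift grows by one for each successive letter.
For location: l+0=l, o+1=p, c+2=e, a+3=d, t+4=x, i+5=n, o+6=u, n+7=u.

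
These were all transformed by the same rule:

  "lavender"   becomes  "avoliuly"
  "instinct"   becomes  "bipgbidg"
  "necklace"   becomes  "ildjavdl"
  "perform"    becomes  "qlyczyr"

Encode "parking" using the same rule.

l(11)→a(0) and a(0)→v(21) fit y≡17x+21 (mod 26); the inverse of 17 mod 26 is 23. Treating letters as 0–25, the rule is x ↦ 17x + 21 (mod 26).
Applying it to parking: p(15)→17·15+21≡16=q; a(0)→17·0+21≡21=v; r(17)→17·17+21≡24=y; k(10)→17·10+21≡9=j; i(8)→17·8+21≡1=b; n(13)→17·13+21≡8=i; g(6)→17·6+21≡19=t (all mod 26).

qvyjbit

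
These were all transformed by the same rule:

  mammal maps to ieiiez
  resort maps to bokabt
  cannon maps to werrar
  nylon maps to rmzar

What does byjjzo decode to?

ripple

m(12)→i(8) and a(0)→e(4) fit y≡9x+4 (mod 26); the inverse of 9 mod 26 is 3. Treating letters as 0–25, the rule is x ↦ 9x + 4 (mod 26).
Decoding byjjzo: b(1)→3·(1−4)≡17=r; y(24)→3·(24−4)≡8=i; j(9)→3·(9−4)≡15=p; j(9)→3·(9−4)≡15=p; z(25)→3·(25−4)≡11=l; o(14)→3·(14−4)≡4=e (all mod 26).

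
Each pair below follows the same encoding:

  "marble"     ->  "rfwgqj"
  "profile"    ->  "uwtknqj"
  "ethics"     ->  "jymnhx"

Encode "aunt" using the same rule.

fzsy

Compare letters: m→r is +5, a→f is +5, r→w is +5 — a constant shift. This is a Caesar cipher with shift 5.
On aunt: a+5=f, u+5=z, n+5=s, t+5=y.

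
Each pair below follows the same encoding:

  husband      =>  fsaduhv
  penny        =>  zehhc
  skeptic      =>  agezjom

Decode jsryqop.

h(7)→f(5) and u(20)→s(18) fit y≡9x+20 (mod 26); the inverse of 9 mod 26 is 3. Each letter's alphabet position (a=0..z=25) is mapped through 9·x+20 mod 26 — an affine cipher.
Decoding jsryqop: j(9)→3·(9−20)≡19=t; s(18)→3·(18−20)≡20=u; r(17)→3·(17−20)≡17=r; y(24)→3·(24−20)≡12=m; q(16)→3·(16−20)≡14=o; o(14)→3·(14−20)≡8=i; p(15)→3·(15−20)≡11=l (all mod 26).

turmoil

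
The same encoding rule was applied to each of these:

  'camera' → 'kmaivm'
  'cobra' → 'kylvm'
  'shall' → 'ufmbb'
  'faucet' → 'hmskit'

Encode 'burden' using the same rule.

lsvjiz

Each letter's alphabet position (a=0..z=25) is mapped through 25·x+12 mod 26 — an affine cipher.
Applying it to burden: b(1)→25·1+12≡11=l; u(20)→25·20+12≡18=s; r(17)→25·17+12≡21=v; d(3)→25·3+12≡9=j; e(4)→25·4+12≡8=i; n(13)→25·13+12≡25=z (all mod 26).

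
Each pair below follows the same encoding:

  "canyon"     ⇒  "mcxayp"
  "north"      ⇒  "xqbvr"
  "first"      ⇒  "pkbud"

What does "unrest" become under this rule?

epbgcv

A repeating key of period 2 is used — shifts +10, +2 over and over.
For unrest: u+10=e, n+2=p, r+10=b, e+2=g, s+10=c, t+2=v.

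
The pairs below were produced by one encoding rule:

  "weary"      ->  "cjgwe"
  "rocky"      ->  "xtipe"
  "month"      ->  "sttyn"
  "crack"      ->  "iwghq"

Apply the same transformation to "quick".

A repeating key of period 2 is used — shifts +6, +5 over and over.
Applying it to quick: q+6=w, u+5=z, i+6=o, c+5=h, k+6=q.

wzohq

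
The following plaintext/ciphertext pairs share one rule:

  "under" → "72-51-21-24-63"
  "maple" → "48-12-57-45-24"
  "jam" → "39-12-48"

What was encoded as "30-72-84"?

guy

u(#21)→72 and n(#14)→51: differences scale by 3, so n = 3·pos + 9. Each letter becomes 3×(its alphabet position, a=1..z=26) + 9.
Reversing it on 30-72-84: 30→(30−9)÷3=7=g, 72→(72−9)÷3=21=u, 84→(84−9)÷3=25=y.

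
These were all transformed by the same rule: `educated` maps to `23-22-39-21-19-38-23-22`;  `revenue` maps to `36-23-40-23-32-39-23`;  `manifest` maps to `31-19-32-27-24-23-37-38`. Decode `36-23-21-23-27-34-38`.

receipt

Letters become their 1-based position plus 18 (so a→19, b→20, …).
Undoing it on 36-23-21-23-27-34-38: 36→(36−18)÷1=18=r, 23→(23−18)÷1=5=e, 21→(21−18)÷1=3=c, 23→(23−18)÷1=5=e, 27→(27−18)÷1=9=i, 34→(34−18)÷1=16=p, 38→(38−18)÷1=20=t.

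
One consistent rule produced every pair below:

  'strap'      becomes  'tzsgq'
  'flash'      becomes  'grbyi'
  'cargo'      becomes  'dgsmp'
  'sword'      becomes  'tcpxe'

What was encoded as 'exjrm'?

Shifts by position in strap: pos 0: s→t (+1), pos 1: t→z (+6), pos 2: r→s (+1), pos 3: a→g (+6) — repeating every 2. It's a Vigenère-style cipher with numeric key [1,6]: position i shifts by key[i mod 2].
Decoding exjrm: e−1=d, x−6=r, j−1=i, r−6=l, m−1=l.

drill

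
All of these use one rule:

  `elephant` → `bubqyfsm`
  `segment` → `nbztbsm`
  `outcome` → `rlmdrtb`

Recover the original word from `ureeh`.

e(4)→b(1) and l(11)→u(20) fit y≡25x+5 (mod 26); the inverse of 25 mod 26 is 25. Treating letters as 0–25, the rule is x ↦ 25x + 5 (mod 26).
Reversing it on ureeh: u(20)→25·(20−5)≡11=l; r(17)→25·(17−5)≡14=o; e(4)→25·(4−5)≡1=b; e(4)→25·(4−5)≡1=b; h(7)→25·(7−5)≡24=y (all mod 26).

lobby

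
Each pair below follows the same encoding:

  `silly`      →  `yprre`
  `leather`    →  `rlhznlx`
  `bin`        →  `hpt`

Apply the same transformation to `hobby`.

The shift depends on letter class: consonant s→y is +6, but vowel i→p is +7. Two shifts are in play — +7 for a/e/i/o/u, +6 for every other letter.
Applying it to hobby: h(cons)+6=n, o(vowel)+7=v, b(cons)+6=h, b(cons)+6=h, y(cons)+6=e.

nvhhe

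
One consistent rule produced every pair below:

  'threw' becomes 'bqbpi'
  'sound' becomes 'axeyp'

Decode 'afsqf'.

In threw: t→b is +8, h→q is +9, r→b is +10, e→p is +11 — the shift increases by 1 each position. Each letter shifts forward by (position + 8), i.e. 8, 9, 10, … — the shift grows by one for each successive letter.
Decoding afsqf: a−8=s, f−9=w, s−10=i, q−11=f, f−12=t.

swift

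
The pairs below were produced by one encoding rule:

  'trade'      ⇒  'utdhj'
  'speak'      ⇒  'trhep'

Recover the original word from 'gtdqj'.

In trade: t→u is +1, r→t is +2, a→d is +3, d→h is +4 — the shift increases by 1 each position. The shift increases by 1 at each position, starting from +1: 1, 2, 3, ….
Undoing it on gtdqj: g−1=f, t−2=r, d−3=a, q−4=m, j−5=e.

frame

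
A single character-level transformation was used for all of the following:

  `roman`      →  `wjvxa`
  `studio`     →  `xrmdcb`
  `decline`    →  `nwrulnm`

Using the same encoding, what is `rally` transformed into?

The output letters match the input read backwards, each shifted +9: roman reversed is namor. Two steps: reverse the string, then apply a Caesar shift of +9.
For rally: reverse → yllar; then shift: y+9=h, l+9=u, l+9=u, a+9=j, r+9=a.

huuja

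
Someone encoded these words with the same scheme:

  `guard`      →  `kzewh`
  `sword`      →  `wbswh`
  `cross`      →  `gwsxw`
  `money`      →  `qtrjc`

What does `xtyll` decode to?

tough

Shifts by position in guard: pos 0: g→k (+4), pos 1: u→z (+5), pos 2: a→e (+4), pos 3: r→w (+5) — repeating every 2. The shifts repeat in a cycle of length 2: positions 0,1,… shift by +4, +5, then the pattern repeats.
Decoding xtyll: x−4=t, t−5=o, y−4=u, l−5=g, l−4=h.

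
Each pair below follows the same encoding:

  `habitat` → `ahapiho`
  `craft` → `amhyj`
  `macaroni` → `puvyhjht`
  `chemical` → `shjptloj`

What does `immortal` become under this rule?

shayvttp

The output letters match the input read backwards, each shifted +7: habitat reversed is tatibah. Two steps: reverse the string, then apply a Caesar shift of +7.
On immortal: reverse → latrommi; then shift: l+7=s, a+7=h, t+7=a, r+7=y, o+7=v, m+7=t, m+7=t, i+7=p.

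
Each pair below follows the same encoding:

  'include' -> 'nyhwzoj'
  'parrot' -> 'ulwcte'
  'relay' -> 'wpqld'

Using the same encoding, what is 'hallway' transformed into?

Shifts by position in include: pos 0: i→n (+5), pos 1: n→y (+11), pos 2: c→h (+5), pos 3: l→w (+11) — repeating every 2. A repeating key of period 2 is used — shifts +5, +11 over and over.
On hallway: h+5=m, a+11=l, l+5=q, l+11=w, w+5=b, a+11=l, y+5=d.

mlqwbld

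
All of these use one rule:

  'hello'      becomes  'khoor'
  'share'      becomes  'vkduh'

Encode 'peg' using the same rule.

shj

Compare letters: h→k is +3, e→h is +3, l→o is +3 — a constant shift. This is a Caesar cipher with shift 3.
For peg: p+3=s, e+3=h, g+3=j.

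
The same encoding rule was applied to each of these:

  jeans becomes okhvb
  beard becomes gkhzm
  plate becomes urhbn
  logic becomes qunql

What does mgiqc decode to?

habit

In jeans: j→o is +5, e→k is +6, a→h is +7, n→v is +8 — the shift increases by 1 each position. The shift increases by 1 at each position, starting from +5: 5, 6, 7, ….
Undoing it on mgiqc: m−5=h, g−6=a, i−7=b, q−8=i, c−9=t.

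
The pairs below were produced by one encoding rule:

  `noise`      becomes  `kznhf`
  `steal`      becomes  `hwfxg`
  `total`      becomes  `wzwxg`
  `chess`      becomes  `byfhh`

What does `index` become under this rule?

n(13)→k(10) and o(14)→z(25) fit y≡15x+23 (mod 26); the inverse of 15 mod 26 is 7. Treating letters as 0–25, the rule is x ↦ 15x + 23 (mod 26).
For index: i(8)→15·8+23≡13=n; n(13)→15·13+23≡10=k; d(3)→15·3+23≡16=q; e(4)→15·4+23≡5=f; x(23)→15·23+23≡4=e (all mod 26).

nkqfe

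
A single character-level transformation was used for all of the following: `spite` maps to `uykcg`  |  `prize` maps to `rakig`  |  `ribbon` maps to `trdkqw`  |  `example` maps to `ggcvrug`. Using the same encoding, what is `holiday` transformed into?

jxnrfja

Shifts by position in spite: pos 0: s→u (+2), pos 1: p→y (+9), pos 2: i→k (+2), pos 3: t→c (+9) — repeating every 2. It's a Vigenère-style cipher with numeric key [2,9]: position i shifts by key[i mod 2].
Applying it to holiday: h+2=j, o+9=x, l+2=n, i+9=r, d+2=f, a+9=j, y+2=a.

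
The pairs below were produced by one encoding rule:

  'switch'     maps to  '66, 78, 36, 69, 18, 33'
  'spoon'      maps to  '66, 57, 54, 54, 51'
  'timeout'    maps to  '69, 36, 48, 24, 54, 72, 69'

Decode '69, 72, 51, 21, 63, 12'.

tundra

With a=1..z=26, the number is 3·pos + 9.
Undoing it on 69, 72, 51, 21, 63, 12: 69→(69−9)÷3=20=t, 72→(72−9)÷3=21=u, 51→(51−9)÷3=14=n, 21→(21−9)÷3=4=d, 63→(63−9)÷3=18=r, 12→(12−9)÷3=1=a.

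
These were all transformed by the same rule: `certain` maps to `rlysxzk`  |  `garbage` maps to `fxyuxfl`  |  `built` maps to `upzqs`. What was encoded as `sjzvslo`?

Treating letters as 0–25, the rule is x ↦ 23x + 23 (mod 26).
Reversing it on sjzvslo: s(18)→17·(18−23)≡19=t; j(9)→17·(9−23)≡22=w; z(25)→17·(25−23)≡8=i; v(21)→17·(21−23)≡18=s; s(18)→17·(18−23)≡19=t; l(11)→17·(11−23)≡4=e; o(14)→17·(14−23)≡3=d (all mod 26).

twisted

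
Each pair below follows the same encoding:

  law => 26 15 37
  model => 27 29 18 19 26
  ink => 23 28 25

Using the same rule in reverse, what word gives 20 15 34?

fat

l is letter #12 and maps to 26: an offset of 14. Each letter is replaced by its alphabet position (a=1..z=26) + 14.
Undoing it on 20 15 34: 20→(20−14)÷1=6=f, 15→(15−14)÷1=1=a, 34→(34−14)÷1=20=t.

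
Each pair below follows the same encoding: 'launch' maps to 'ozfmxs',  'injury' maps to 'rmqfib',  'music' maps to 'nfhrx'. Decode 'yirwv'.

Letters are reflected about the middle of the alphabet (position → 25−position): Atbash.
Reversing it on yirwv: y↔b, i↔r, r↔i, w↔d, v↔e.

bride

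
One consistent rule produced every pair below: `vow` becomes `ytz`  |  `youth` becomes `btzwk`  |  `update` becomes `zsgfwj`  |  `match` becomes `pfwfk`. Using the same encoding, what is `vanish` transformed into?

yfqnvk

Two shifts are in play — +5 for a/e/i/o/u, +3 for every other letter.
Applying it to vanish: v(cons)+3=y, a(vowel)+5=f, n(cons)+3=q, i(vowel)+5=n, s(cons)+3=v, h(cons)+3=k.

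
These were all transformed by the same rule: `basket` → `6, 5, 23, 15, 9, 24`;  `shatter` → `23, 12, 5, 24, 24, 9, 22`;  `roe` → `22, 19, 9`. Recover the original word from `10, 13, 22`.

fir

b is letter #2 and maps to 6: an offset of 4. Each letter is replaced by its alphabet position (a=1..z=26) + 4.
Reversing it on 10, 13, 22: 10→(10−4)÷1=6=f, 13→(13−4)÷1=9=i, 22→(22−4)÷1=18=r.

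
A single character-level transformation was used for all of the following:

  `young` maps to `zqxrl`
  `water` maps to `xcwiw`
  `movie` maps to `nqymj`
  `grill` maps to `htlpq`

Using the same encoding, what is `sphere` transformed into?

trkiwk

In young: y→z is +1, o→q is +2, u→x is +3, n→r is +4 — the shift increases by 1 each position. The shift increases by 1 at each position, starting from +1: 1, 2, 3, ….
Applying it to sphere: s+1=t, p+2=r, h+3=k, e+4=i, r+5=w, e+6=k.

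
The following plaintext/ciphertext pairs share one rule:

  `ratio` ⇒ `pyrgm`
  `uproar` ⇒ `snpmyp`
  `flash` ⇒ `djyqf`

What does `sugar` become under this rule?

qseyp

Compare letters: r→p is +24, a→y is +24, t→r is +24 — a constant shift. This is a Caesar cipher with shift 24.
On sugar: s+24=q, u+24=s, g+24=e, a+24=y, r+24=p.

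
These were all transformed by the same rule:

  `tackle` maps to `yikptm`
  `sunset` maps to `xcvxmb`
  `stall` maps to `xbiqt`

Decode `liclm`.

Shifts by position in tackle: pos 0: t→y (+5), pos 1: a→i (+8), pos 2: c→k (+8), pos 3: k→p (+5), pos 4: l→t (+8), pos 5: e→m (+8) — repeating every 3. The shifts repeat in a cycle of length 3: positions 0,1,… shift by +5, +8, +8, then the pattern repeats.
Reversing it on liclm: l−5=g, i−8=a, c−8=u, l−5=g, m−8=e.

gauge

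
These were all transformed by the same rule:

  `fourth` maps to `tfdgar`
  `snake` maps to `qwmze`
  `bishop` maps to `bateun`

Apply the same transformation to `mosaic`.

The output letters match the input read backwards, each shifted +12: fourth reversed is htruof. The word is reversed, then every letter is shifted forward by 12.
For mosaic: reverse → ciasom; then shift: c+12=o, i+12=u, a+12=m, s+12=e, o+12=a, m+12=y.

oumeay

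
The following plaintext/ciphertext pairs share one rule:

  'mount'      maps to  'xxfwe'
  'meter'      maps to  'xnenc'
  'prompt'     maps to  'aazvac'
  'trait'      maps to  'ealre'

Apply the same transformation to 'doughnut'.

It's a Vigenère-style cipher with numeric key [11,9]: position i shifts by key[i mod 2].
On doughnut: d+11=o, o+9=x, u+11=f, g+9=p, h+11=s, n+9=w, u+11=f, t+9=c.

oxfpswfc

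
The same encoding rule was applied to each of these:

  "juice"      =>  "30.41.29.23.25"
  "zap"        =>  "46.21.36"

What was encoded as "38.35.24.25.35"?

Letters become their 1-based position plus 20 (so a→21, b→22, …).
Undoing it on 38.35.24.25.35: 38→(38−20)÷1=18=r, 35→(35−20)÷1=15=o, 24→(24−20)÷1=4=d, 25→(25−20)÷1=5=e, 35→(35−20)÷1=15=o.

rodeo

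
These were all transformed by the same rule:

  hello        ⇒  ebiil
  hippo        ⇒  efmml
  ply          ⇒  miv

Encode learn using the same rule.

ibxok

Compare letters: h→e is +23, e→b is +23, l→i is +23 — a constant shift. Every letter moves 23 places later in the alphabet, wrapping around z→a.
Applying it to learn: l+23=i, e+23=b, a+23=x, r+23=o, n+23=k.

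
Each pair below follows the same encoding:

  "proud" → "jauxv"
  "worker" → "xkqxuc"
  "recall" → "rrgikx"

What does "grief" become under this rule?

The output letters match the input read backwards, each shifted +6: proud reversed is duorp. Read the word backwards and shift each letter +6.
Applying it to grief: reverse → feirg; then shift: f+6=l, e+6=k, i+6=o, r+6=x, g+6=m.

lkoxm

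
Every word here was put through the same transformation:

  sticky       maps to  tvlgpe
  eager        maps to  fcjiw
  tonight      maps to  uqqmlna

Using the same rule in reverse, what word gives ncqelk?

In sticky: s→t is +1, t→v is +2, i→l is +3, c→g is +4 — the shift increases by 1 each position. Letter i (0-indexed) is shifted by i+1, so successive shifts are 1, 2, 3, ….
Undoing it on ncqelk: n−1=m, c−2=a, q−3=n, e−4=a, l−5=g, k−6=e.

manage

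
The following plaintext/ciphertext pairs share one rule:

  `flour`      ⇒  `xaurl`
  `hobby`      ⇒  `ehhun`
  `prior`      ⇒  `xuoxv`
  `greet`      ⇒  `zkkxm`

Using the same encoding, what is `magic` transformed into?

iomgs

The output letters match the input read backwards, each shifted +6: flour reversed is ruolf. The word is reversed, then every letter is shifted forward by 6.
On magic: reverse → cigam; then shift: c+6=i, i+6=o, g+6=m, a+6=g, m+6=s.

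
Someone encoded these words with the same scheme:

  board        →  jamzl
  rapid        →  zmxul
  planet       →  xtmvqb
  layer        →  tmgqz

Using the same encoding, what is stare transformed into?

abmzq

Vowels shift forward by 12 and consonants shift forward by 8.
For stare: s(cons)+8=a, t(cons)+8=b, a(vowel)+12=m, r(cons)+8=z, e(vowel)+12=q.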